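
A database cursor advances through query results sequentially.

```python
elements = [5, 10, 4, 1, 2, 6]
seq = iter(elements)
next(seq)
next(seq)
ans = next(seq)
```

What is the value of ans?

Step 1: Create iterator over [5, 10, 4, 1, 2, 6].
Step 2: next() consumes 5.
Step 3: next() consumes 10.
Step 4: next() returns 4.
Therefore ans = 4.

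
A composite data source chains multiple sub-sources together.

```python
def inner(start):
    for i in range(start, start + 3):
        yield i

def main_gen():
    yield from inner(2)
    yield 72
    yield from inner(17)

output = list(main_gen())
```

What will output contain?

Step 1: main_gen() delegates to inner(2):
  yield 2
  yield 3
  yield 4
Step 2: yield 72
Step 3: Delegates to inner(17):
  yield 17
  yield 18
  yield 19
Therefore output = [2, 3, 4, 72, 17, 18, 19].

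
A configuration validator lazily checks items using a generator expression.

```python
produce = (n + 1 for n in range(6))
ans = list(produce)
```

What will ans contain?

Step 1: For each n in range(6), compute n+1:
  n=0: 0+1 = 1
  n=1: 1+1 = 2
  n=2: 2+1 = 3
  n=3: 3+1 = 4
  n=4: 4+1 = 5
  n=5: 5+1 = 6
Therefore ans = [1, 2, 3, 4, 5, 6].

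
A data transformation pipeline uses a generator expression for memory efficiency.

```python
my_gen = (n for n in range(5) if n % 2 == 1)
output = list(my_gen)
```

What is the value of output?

Step 1: Filter range(5) keeping only odd values:
  n=0: even, excluded
  n=1: odd, included
  n=2: even, excluded
  n=3: odd, included
  n=4: even, excluded
Therefore output = [1, 3].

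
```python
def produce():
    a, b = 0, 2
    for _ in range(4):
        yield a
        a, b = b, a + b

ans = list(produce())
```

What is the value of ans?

Step 1: Fibonacci-like sequence starting with a=0, b=2:
  Iteration 1: yield a=0, then a,b = 2,2
  Iteration 2: yield a=2, then a,b = 2,4
  Iteration 3: yield a=2, then a,b = 4,6
  Iteration 4: yield a=4, then a,b = 6,10
Therefore ans = [0, 2, 2, 4].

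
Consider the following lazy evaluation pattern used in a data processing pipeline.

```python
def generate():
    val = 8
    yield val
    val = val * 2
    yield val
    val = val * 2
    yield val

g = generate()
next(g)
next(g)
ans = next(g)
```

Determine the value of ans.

Step 1: Trace through generator execution:
  Yield 1: val starts at 8, yield 8
  Yield 2: val = 8 * 2 = 16, yield 16
  Yield 3: val = 16 * 2 = 32, yield 32
Step 2: First next() gets 8, second next() gets the second value, third next() yields 32.
Therefore ans = 32.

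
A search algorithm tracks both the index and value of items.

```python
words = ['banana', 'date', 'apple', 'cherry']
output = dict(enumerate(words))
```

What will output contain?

Step 1: enumerate pairs indices with words:
  0 -> 'banana'
  1 -> 'date'
  2 -> 'apple'
  3 -> 'cherry'
Therefore output = {0: 'banana', 1: 'date', 2: 'apple', 3: 'cherry'}.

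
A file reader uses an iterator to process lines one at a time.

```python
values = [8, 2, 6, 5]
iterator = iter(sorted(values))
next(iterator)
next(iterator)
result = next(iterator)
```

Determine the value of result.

Step 1: sorted([8, 2, 6, 5]) = [2, 5, 6, 8].
Step 2: Create iterator and skip 2 elements.
Step 3: next() returns 6.
Therefore result = 6.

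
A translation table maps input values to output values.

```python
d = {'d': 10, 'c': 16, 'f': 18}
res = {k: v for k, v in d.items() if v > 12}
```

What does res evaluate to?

Step 1: Filter items where value > 12:
  'd': 10 <= 12: removed
  'c': 16 > 12: kept
  'f': 18 > 12: kept
Therefore res = {'c': 16, 'f': 18}.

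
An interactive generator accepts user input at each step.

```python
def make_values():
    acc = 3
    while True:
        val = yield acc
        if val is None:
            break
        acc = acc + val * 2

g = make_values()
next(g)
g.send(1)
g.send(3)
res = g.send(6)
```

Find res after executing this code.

Step 1: next() -> yield acc=3.
Step 2: send(1) -> val=1, acc = 3 + 1*2 = 5, yield 5.
Step 3: send(3) -> val=3, acc = 5 + 3*2 = 11, yield 11.
Step 4: send(6) -> val=6, acc = 11 + 6*2 = 23, yield 23.
Therefore res = 23.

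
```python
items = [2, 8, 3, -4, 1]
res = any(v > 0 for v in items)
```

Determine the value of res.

Step 1: Check v > 0 for each element in [2, 8, 3, -4, 1]:
  2 > 0: True
  8 > 0: True
  3 > 0: True
  -4 > 0: False
  1 > 0: True
Step 2: any() returns True.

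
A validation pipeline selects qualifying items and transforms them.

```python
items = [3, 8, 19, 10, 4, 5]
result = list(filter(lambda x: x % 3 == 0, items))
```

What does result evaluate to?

Step 1: Filter elements divisible by 3:
  3 % 3 = 0: kept
  8 % 3 = 2: removed
  19 % 3 = 1: removed
  10 % 3 = 1: removed
  4 % 3 = 1: removed
  5 % 3 = 2: removed
Therefore result = [3].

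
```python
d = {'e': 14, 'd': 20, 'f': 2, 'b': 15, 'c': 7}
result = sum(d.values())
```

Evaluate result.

Step 1: d.values() = [14, 20, 2, 15, 7].
Step 2: sum = 58.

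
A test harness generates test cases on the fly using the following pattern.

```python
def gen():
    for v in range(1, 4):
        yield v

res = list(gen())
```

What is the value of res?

Step 1: The generator yields each value from range(1, 4).
Step 2: list() consumes all yields: [1, 2, 3].
Therefore res = [1, 2, 3].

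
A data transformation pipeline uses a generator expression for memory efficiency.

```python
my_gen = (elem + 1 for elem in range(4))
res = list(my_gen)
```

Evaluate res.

Step 1: For each elem in range(4), compute elem+1:
  elem=0: 0+1 = 1
  elem=1: 1+1 = 2
  elem=2: 2+1 = 3
  elem=3: 3+1 = 4
Therefore res = [1, 2, 3, 4].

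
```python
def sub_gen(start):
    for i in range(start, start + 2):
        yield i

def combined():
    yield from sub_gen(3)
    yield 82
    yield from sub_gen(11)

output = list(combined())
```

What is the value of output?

Step 1: combined() delegates to sub_gen(3):
  yield 3
  yield 4
Step 2: yield 82
Step 3: Delegates to sub_gen(11):
  yield 11
  yield 12
Therefore output = [3, 4, 82, 11, 12].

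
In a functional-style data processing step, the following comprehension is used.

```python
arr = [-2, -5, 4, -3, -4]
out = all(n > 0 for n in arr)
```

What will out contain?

Step 1: Check n > 0 for each element in [-2, -5, 4, -3, -4]:
  -2 > 0: False
  -5 > 0: False
  4 > 0: True
  -3 > 0: False
  -4 > 0: False
Step 2: all() returns False.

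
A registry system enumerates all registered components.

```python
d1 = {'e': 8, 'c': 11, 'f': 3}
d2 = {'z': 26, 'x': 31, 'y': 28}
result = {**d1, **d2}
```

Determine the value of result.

Step 1: Merge d1 and d2 (d2 values override on key conflicts).
Step 2: d1 has keys ['e', 'c', 'f'], d2 has keys ['z', 'x', 'y'].
Therefore result = {'e': 8, 'c': 11, 'f': 3, 'z': 26, 'x': 31, 'y': 28}.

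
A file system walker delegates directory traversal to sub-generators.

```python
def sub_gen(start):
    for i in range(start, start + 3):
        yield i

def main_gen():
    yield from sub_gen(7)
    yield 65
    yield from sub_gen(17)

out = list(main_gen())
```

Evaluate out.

Step 1: main_gen() delegates to sub_gen(7):
  yield 7
  yield 8
  yield 9
Step 2: yield 65
Step 3: Delegates to sub_gen(17):
  yield 17
  yield 18
  yield 19
Therefore out = [7, 8, 9, 65, 17, 18, 19].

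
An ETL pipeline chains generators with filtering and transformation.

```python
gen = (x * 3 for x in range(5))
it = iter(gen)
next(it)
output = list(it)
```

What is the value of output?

Step 1: Generator produces [0, 3, 6, 9, 12].
Step 2: next(it) consumes first element (0).
Step 3: list(it) collects remaining: [3, 6, 9, 12].
Therefore output = [3, 6, 9, 12].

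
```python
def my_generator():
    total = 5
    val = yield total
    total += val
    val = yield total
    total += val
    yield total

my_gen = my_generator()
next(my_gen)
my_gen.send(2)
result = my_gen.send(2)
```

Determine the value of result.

Step 1: next() -> yield total=5.
Step 2: send(2) -> val=2, total = 5+2 = 7, yield 7.
Step 3: send(2) -> val=2, total = 7+2 = 9, yield 9.
Therefore result = 9.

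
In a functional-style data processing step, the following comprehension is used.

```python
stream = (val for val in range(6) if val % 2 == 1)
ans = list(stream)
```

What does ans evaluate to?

Step 1: Filter range(6) keeping only odd values:
  val=0: even, excluded
  val=1: odd, included
  val=2: even, excluded
  val=3: odd, included
  val=4: even, excluded
  val=5: odd, included
Therefore ans = [1, 3, 5].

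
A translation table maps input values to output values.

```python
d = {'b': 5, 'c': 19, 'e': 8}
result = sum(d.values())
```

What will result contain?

Step 1: d.values() = [5, 19, 8].
Step 2: sum = 32.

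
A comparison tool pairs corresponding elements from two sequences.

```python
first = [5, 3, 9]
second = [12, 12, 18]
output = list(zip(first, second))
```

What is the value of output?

Step 1: zip pairs elements at same index:
  Index 0: (5, 12)
  Index 1: (3, 12)
  Index 2: (9, 18)
Therefore output = [(5, 12), (3, 12), (9, 18)].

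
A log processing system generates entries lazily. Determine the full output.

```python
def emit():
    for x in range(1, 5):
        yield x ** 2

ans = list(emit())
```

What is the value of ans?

Step 1: For each x in range(1, 5), yield x**2:
  x=1: yield 1**2 = 1
  x=2: yield 2**2 = 4
  x=3: yield 3**2 = 9
  x=4: yield 4**2 = 16
Therefore ans = [1, 4, 9, 16].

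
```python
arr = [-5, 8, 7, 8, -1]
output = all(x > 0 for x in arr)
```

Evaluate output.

Step 1: Check x > 0 for each element in [-5, 8, 7, 8, -1]:
  -5 > 0: False
  8 > 0: True
  7 > 0: True
  8 > 0: True
  -1 > 0: False
Step 2: all() returns False.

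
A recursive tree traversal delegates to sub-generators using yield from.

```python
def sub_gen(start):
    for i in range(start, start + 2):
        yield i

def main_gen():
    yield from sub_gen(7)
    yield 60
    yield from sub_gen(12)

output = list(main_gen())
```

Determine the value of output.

Step 1: main_gen() delegates to sub_gen(7):
  yield 7
  yield 8
Step 2: yield 60
Step 3: Delegates to sub_gen(12):
  yield 12
  yield 13
Therefore output = [7, 8, 60, 12, 13].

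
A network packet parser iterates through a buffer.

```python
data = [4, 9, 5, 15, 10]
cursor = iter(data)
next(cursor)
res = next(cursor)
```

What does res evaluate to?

Step 1: Create iterator over [4, 9, 5, 15, 10].
Step 2: next() consumes 4.
Step 3: next() returns 9.
Therefore res = 9.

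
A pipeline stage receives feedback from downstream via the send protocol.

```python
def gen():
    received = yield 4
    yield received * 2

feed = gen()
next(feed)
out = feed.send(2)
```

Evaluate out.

Step 1: next(feed) advances to first yield, producing 4.
Step 2: send(2) resumes, received = 2.
Step 3: yield received * 2 = 2 * 2 = 4.
Therefore out = 4.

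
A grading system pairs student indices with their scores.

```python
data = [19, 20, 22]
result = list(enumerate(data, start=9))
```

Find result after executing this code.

Step 1: enumerate with start=9:
  (9, 19)
  (10, 20)
  (11, 22)
Therefore result = [(9, 19), (10, 20), (11, 22)].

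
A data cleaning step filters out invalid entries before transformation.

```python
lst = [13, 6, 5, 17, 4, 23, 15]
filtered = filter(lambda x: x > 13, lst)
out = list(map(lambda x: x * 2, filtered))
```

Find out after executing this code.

Step 1: Filter lst for elements > 13:
  13: removed
  6: removed
  5: removed
  17: kept
  4: removed
  23: kept
  15: kept
Step 2: Map x * 2 on filtered [17, 23, 15]:
  17 -> 34
  23 -> 46
  15 -> 30
Therefore out = [34, 46, 30].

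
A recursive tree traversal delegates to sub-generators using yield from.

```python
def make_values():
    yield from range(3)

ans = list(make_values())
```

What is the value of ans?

Step 1: yield from delegates to the iterable, yielding each element.
Step 2: Collected values: [0, 1, 2].
Therefore ans = [0, 1, 2].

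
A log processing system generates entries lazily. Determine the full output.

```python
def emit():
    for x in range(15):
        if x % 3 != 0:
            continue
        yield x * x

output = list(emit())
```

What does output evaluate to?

Step 1: Only yield x**2 when x is divisible by 3:
  x=0: 0 % 3 == 0, yield 0**2 = 0
  x=3: 3 % 3 == 0, yield 3**2 = 9
  x=6: 6 % 3 == 0, yield 6**2 = 36
  x=9: 9 % 3 == 0, yield 9**2 = 81
  x=12: 12 % 3 == 0, yield 12**2 = 144
Therefore output = [0, 9, 36, 81, 144].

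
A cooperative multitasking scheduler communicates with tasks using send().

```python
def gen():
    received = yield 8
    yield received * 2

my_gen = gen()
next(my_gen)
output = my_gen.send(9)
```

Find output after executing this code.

Step 1: next(my_gen) advances to first yield, producing 8.
Step 2: send(9) resumes, received = 9.
Step 3: yield received * 2 = 9 * 2 = 18.
Therefore output = 18.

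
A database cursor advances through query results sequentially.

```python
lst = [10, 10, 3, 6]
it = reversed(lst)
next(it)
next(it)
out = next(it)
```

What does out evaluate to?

Step 1: reversed([10, 10, 3, 6]) gives iterator: [6, 3, 10, 10].
Step 2: First next() = 6, second next() = 3.
Step 3: Third next() = 10.
Therefore out = 10.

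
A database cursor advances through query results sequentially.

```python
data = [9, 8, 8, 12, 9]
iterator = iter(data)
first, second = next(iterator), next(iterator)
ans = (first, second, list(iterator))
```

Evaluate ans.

Step 1: Create iterator over [9, 8, 8, 12, 9].
Step 2: first = 9, second = 8.
Step 3: Remaining elements: [8, 12, 9].
Therefore ans = (9, 8, [8, 12, 9]).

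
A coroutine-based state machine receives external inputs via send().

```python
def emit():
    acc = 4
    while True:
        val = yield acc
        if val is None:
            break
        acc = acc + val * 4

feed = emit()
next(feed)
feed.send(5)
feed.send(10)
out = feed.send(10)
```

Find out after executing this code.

Step 1: next() -> yield acc=4.
Step 2: send(5) -> val=5, acc = 4 + 5*4 = 24, yield 24.
Step 3: send(10) -> val=10, acc = 24 + 10*4 = 64, yield 64.
Step 4: send(10) -> val=10, acc = 64 + 10*4 = 104, yield 104.
Therefore out = 104.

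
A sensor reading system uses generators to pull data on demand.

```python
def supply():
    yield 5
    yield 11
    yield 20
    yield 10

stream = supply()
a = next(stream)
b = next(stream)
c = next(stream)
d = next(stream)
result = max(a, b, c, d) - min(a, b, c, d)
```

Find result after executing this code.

Step 1: Create generator and consume all values:
  a = next(stream) = 5
  b = next(stream) = 11
  c = next(stream) = 20
  d = next(stream) = 10
Step 2: max = 20, min = 5, result = 20 - 5 = 15.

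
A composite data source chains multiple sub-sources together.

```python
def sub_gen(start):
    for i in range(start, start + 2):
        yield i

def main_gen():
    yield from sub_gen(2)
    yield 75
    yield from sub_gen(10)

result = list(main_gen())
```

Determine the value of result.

Step 1: main_gen() delegates to sub_gen(2):
  yield 2
  yield 3
Step 2: yield 75
Step 3: Delegates to sub_gen(10):
  yield 10
  yield 11
Therefore result = [2, 3, 75, 10, 11].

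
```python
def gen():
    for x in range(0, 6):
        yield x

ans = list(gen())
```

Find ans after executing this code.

Step 1: The generator yields each value from range(0, 6).
Step 2: list() consumes all yields: [0, 1, 2, 3, 4, 5].
Therefore ans = [0, 1, 2, 3, 4, 5].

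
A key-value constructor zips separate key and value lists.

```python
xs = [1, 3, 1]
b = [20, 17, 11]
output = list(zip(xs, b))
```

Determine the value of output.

Step 1: zip pairs elements at same index:
  Index 0: (1, 20)
  Index 1: (3, 17)
  Index 2: (1, 11)
Therefore output = [(1, 20), (3, 17), (1, 11)].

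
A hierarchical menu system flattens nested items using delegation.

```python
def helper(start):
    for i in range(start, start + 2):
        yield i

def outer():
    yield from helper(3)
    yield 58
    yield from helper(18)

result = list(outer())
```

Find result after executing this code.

Step 1: outer() delegates to helper(3):
  yield 3
  yield 4
Step 2: yield 58
Step 3: Delegates to helper(18):
  yield 18
  yield 19
Therefore result = [3, 4, 58, 18, 19].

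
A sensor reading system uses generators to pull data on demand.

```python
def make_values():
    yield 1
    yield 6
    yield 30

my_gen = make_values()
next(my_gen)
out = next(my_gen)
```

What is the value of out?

Step 1: make_values() creates a generator.
Step 2: next(my_gen) yields 1 (consumed and discarded).
Step 3: next(my_gen) yields 6, assigned to out.
Therefore out = 6.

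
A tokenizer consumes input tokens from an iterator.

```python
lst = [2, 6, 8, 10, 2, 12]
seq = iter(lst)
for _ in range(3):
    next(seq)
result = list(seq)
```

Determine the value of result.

Step 1: Create iterator over [2, 6, 8, 10, 2, 12].
Step 2: Advance 3 positions (consuming [2, 6, 8]).
Step 3: list() collects remaining elements: [10, 2, 12].
Therefore result = [10, 2, 12].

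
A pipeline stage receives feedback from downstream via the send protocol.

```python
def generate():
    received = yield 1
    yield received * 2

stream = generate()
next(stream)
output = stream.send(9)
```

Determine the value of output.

Step 1: next(stream) advances to first yield, producing 1.
Step 2: send(9) resumes, received = 9.
Step 3: yield received * 2 = 9 * 2 = 18.
Therefore output = 18.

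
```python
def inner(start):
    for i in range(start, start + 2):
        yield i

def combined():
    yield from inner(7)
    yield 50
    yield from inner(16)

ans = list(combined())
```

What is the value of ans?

Step 1: combined() delegates to inner(7):
  yield 7
  yield 8
Step 2: yield 50
Step 3: Delegates to inner(16):
  yield 16
  yield 17
Therefore ans = [7, 8, 50, 16, 17].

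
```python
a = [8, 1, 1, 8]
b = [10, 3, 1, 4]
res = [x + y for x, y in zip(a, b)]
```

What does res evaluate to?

Step 1: Add corresponding elements:
  8 + 10 = 18
  1 + 3 = 4
  1 + 1 = 2
  8 + 4 = 12
Therefore res = [18, 4, 2, 12].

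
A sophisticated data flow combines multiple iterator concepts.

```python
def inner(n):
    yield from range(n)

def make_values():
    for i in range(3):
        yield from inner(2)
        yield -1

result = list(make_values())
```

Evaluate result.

Step 1: For each i in range(3):
  i=0: yield from inner(2) -> [0, 1], then yield -1
  i=1: yield from inner(2) -> [0, 1], then yield -1
  i=2: yield from inner(2) -> [0, 1], then yield -1
Therefore result = [0, 1, -1, 0, 1, -1, 0, 1, -1].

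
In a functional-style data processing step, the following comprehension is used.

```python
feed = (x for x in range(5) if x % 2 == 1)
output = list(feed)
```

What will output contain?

Step 1: Filter range(5) keeping only odd values:
  x=0: even, excluded
  x=1: odd, included
  x=2: even, excluded
  x=3: odd, included
  x=4: even, excluded
Therefore output = [1, 3].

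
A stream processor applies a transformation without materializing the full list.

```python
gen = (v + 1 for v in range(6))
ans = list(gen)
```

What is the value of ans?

Step 1: For each v in range(6), compute v+1:
  v=0: 0+1 = 1
  v=1: 1+1 = 2
  v=2: 2+1 = 3
  v=3: 3+1 = 4
  v=4: 4+1 = 5
  v=5: 5+1 = 6
Therefore ans = [1, 2, 3, 4, 5, 6].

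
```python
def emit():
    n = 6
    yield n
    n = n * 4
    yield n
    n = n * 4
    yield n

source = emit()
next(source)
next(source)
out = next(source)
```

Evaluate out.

Step 1: Trace through generator execution:
  Yield 1: n starts at 6, yield 6
  Yield 2: n = 6 * 4 = 24, yield 24
  Yield 3: n = 24 * 4 = 96, yield 96
Step 2: First next() gets 6, second next() gets the second value, third next() yields 96.
Therefore out = 96.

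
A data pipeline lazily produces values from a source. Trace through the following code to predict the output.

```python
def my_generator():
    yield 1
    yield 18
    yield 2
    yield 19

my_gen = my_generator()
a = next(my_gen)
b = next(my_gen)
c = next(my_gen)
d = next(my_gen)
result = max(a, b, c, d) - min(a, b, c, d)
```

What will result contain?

Step 1: Create generator and consume all values:
  a = next(my_gen) = 1
  b = next(my_gen) = 18
  c = next(my_gen) = 2
  d = next(my_gen) = 19
Step 2: max = 19, min = 1, result = 19 - 1 = 18.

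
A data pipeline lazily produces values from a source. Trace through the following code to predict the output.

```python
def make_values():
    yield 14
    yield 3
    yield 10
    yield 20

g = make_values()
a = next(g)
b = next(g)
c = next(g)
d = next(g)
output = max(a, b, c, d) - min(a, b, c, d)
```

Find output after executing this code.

Step 1: Create generator and consume all values:
  a = next(g) = 14
  b = next(g) = 3
  c = next(g) = 10
  d = next(g) = 20
Step 2: max = 20, min = 3, output = 20 - 3 = 17.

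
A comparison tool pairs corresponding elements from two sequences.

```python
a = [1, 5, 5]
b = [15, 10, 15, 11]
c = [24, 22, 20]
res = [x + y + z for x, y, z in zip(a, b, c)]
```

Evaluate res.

Step 1: zip three lists (truncates to shortest, len=3):
  1 + 15 + 24 = 40
  5 + 10 + 22 = 37
  5 + 15 + 20 = 40
Therefore res = [40, 37, 40].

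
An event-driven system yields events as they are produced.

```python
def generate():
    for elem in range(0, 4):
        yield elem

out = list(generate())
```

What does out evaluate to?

Step 1: The generator yields each value from range(0, 4).
Step 2: list() consumes all yields: [0, 1, 2, 3].
Therefore out = [0, 1, 2, 3].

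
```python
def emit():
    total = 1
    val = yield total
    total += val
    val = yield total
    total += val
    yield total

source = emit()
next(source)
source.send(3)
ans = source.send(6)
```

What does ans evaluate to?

Step 1: next() -> yield total=1.
Step 2: send(3) -> val=3, total = 1+3 = 4, yield 4.
Step 3: send(6) -> val=6, total = 4+6 = 10, yield 10.
Therefore ans = 10.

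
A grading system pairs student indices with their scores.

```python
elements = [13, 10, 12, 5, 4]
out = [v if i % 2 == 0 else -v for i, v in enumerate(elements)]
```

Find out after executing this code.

Step 1: For each (i, v), keep v if i is even, negate if odd:
  i=0 (even): keep 13
  i=1 (odd): negate to -10
  i=2 (even): keep 12
  i=3 (odd): negate to -5
  i=4 (even): keep 4
Therefore out = [13, -10, 12, -5, 4].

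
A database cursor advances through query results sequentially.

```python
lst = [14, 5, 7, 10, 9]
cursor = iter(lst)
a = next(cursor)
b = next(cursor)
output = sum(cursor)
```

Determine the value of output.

Step 1: Create iterator over [14, 5, 7, 10, 9].
Step 2: a = next() = 14, b = next() = 5.
Step 3: sum() of remaining [7, 10, 9] = 26.
Therefore output = 26.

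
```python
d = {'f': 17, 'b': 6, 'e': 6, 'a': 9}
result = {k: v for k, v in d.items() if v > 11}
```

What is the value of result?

Step 1: Filter items where value > 11:
  'f': 17 > 11: kept
  'b': 6 <= 11: removed
  'e': 6 <= 11: removed
  'a': 9 <= 11: removed
Therefore result = {'f': 17}.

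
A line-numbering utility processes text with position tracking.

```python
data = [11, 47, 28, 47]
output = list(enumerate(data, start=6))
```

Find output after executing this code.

Step 1: enumerate with start=6:
  (6, 11)
  (7, 47)
  (8, 28)
  (9, 47)
Therefore output = [(6, 11), (7, 47), (8, 28), (9, 47)].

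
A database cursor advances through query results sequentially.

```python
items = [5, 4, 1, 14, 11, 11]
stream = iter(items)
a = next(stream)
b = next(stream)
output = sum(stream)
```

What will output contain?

Step 1: Create iterator over [5, 4, 1, 14, 11, 11].
Step 2: a = next() = 5, b = next() = 4.
Step 3: sum() of remaining [1, 14, 11, 11] = 37.
Therefore output = 37.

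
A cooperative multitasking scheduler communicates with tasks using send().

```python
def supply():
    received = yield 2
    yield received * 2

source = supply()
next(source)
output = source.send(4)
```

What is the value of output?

Step 1: next(source) advances to first yield, producing 2.
Step 2: send(4) resumes, received = 4.
Step 3: yield received * 2 = 4 * 2 = 8.
Therefore output = 8.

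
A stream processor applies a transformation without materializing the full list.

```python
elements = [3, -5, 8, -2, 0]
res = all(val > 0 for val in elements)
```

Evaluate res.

Step 1: Check val > 0 for each element in [3, -5, 8, -2, 0]:
  3 > 0: True
  -5 > 0: False
  8 > 0: True
  -2 > 0: False
  0 > 0: False
Step 2: all() returns False.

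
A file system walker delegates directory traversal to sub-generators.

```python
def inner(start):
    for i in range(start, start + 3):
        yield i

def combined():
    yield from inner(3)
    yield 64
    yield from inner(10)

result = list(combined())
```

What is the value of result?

Step 1: combined() delegates to inner(3):
  yield 3
  yield 4
  yield 5
Step 2: yield 64
Step 3: Delegates to inner(10):
  yield 10
  yield 11
  yield 12
Therefore result = [3, 4, 5, 64, 10, 11, 12].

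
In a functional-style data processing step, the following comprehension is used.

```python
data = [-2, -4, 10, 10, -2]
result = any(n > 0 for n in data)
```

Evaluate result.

Step 1: Check n > 0 for each element in [-2, -4, 10, 10, -2]:
  -2 > 0: False
  -4 > 0: False
  10 > 0: True
  10 > 0: True
  -2 > 0: False
Step 2: any() returns True.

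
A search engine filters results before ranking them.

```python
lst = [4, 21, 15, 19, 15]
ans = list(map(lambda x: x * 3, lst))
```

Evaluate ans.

Step 1: Apply lambda x: x * 3 to each element:
  4 -> 12
  21 -> 63
  15 -> 45
  19 -> 57
  15 -> 45
Therefore ans = [12, 63, 45, 57, 45].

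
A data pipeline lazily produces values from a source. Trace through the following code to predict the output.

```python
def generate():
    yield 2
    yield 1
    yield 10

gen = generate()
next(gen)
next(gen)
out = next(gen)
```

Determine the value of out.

Step 1: generate() creates a generator.
Step 2: next(gen) yields 2 (consumed and discarded).
Step 3: next(gen) yields 1 (consumed and discarded).
Step 4: next(gen) yields 10, assigned to out.
Therefore out = 10.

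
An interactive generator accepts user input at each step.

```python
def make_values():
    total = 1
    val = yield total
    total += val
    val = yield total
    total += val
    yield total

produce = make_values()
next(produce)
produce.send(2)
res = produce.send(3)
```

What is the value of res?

Step 1: next() -> yield total=1.
Step 2: send(2) -> val=2, total = 1+2 = 3, yield 3.
Step 3: send(3) -> val=3, total = 3+3 = 6, yield 6.
Therefore res = 6.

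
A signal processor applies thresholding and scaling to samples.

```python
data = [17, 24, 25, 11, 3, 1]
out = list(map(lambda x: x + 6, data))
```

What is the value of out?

Step 1: Apply lambda x: x + 6 to each element:
  17 -> 23
  24 -> 30
  25 -> 31
  11 -> 17
  3 -> 9
  1 -> 7
Therefore out = [23, 30, 31, 17, 9, 7].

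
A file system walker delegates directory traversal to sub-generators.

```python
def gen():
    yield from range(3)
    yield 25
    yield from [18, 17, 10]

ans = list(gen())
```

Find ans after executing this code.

Step 1: Trace yields in order:
  yield 0
  yield 1
  yield 2
  yield 25
  yield 18
  yield 17
  yield 10
Therefore ans = [0, 1, 2, 25, 18, 17, 10].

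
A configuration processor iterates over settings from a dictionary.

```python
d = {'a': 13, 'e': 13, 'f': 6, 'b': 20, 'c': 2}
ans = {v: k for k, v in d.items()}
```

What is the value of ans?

Step 1: Invert dict (swap keys and values):
  'a': 13 -> 13: 'a'
  'e': 13 -> 13: 'e'
  'f': 6 -> 6: 'f'
  'b': 20 -> 20: 'b'
  'c': 2 -> 2: 'c'
Therefore ans = {13: 'e', 6: 'f', 20: 'b', 2: 'c'}.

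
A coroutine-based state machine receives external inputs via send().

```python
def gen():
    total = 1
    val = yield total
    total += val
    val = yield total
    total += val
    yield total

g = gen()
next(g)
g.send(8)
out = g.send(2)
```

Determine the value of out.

Step 1: next() -> yield total=1.
Step 2: send(8) -> val=8, total = 1+8 = 9, yield 9.
Step 3: send(2) -> val=2, total = 9+2 = 11, yield 11.
Therefore out = 11.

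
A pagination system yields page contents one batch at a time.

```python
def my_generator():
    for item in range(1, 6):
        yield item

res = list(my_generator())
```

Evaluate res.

Step 1: The generator yields each value from range(1, 6).
Step 2: list() consumes all yields: [1, 2, 3, 4, 5].
Therefore res = [1, 2, 3, 4, 5].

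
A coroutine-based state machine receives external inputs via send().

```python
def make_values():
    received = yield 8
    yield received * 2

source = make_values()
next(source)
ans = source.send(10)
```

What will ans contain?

Step 1: next(source) advances to first yield, producing 8.
Step 2: send(10) resumes, received = 10.
Step 3: yield received * 2 = 10 * 2 = 20.
Therefore ans = 20.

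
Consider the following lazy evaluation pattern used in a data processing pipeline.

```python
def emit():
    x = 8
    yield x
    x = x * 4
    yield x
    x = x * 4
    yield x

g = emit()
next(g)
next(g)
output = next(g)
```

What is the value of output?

Step 1: Trace through generator execution:
  Yield 1: x starts at 8, yield 8
  Yield 2: x = 8 * 4 = 32, yield 32
  Yield 3: x = 32 * 4 = 128, yield 128
Step 2: First next() gets 8, second next() gets the second value, third next() yields 128.
Therefore output = 128.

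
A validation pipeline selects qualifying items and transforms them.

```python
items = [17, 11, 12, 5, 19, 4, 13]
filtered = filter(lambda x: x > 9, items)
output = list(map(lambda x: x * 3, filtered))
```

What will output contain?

Step 1: Filter items for elements > 9:
  17: kept
  11: kept
  12: kept
  5: removed
  19: kept
  4: removed
  13: kept
Step 2: Map x * 3 on filtered [17, 11, 12, 19, 13]:
  17 -> 51
  11 -> 33
  12 -> 36
  19 -> 57
  13 -> 39
Therefore output = [51, 33, 36, 57, 39].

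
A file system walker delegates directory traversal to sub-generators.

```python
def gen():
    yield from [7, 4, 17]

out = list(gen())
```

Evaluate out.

Step 1: yield from delegates to the iterable, yielding each element.
Step 2: Collected values: [7, 4, 17].
Therefore out = [7, 4, 17].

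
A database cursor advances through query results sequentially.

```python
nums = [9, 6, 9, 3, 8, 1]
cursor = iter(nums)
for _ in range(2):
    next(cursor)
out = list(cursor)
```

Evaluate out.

Step 1: Create iterator over [9, 6, 9, 3, 8, 1].
Step 2: Advance 2 positions (consuming [9, 6]).
Step 3: list() collects remaining elements: [9, 3, 8, 1].
Therefore out = [9, 3, 8, 1].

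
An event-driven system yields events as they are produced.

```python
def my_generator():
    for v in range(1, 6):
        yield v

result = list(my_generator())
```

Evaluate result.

Step 1: The generator yields each value from range(1, 6).
Step 2: list() consumes all yields: [1, 2, 3, 4, 5].
Therefore result = [1, 2, 3, 4, 5].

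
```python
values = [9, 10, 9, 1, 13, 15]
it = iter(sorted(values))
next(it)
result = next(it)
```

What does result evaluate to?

Step 1: sorted([9, 10, 9, 1, 13, 15]) = [1, 9, 9, 10, 13, 15].
Step 2: Create iterator and skip 1 elements.
Step 3: next() returns 9.
Therefore result = 9.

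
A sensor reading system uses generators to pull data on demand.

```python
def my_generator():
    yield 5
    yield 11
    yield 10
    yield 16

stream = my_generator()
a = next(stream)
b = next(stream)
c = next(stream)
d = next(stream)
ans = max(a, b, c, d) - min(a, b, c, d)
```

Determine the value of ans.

Step 1: Create generator and consume all values:
  a = next(stream) = 5
  b = next(stream) = 11
  c = next(stream) = 10
  d = next(stream) = 16
Step 2: max = 16, min = 5, ans = 16 - 5 = 11.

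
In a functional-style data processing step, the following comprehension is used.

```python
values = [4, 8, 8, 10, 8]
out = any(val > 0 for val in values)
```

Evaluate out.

Step 1: Check val > 0 for each element in [4, 8, 8, 10, 8]:
  4 > 0: True
  8 > 0: True
  8 > 0: True
  10 > 0: True
  8 > 0: True
Step 2: any() returns True.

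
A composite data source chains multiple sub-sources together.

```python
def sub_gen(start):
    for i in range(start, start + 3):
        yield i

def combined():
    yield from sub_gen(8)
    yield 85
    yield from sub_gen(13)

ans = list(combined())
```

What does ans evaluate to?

Step 1: combined() delegates to sub_gen(8):
  yield 8
  yield 9
  yield 10
Step 2: yield 85
Step 3: Delegates to sub_gen(13):
  yield 13
  yield 14
  yield 15
Therefore ans = [8, 9, 10, 85, 13, 14, 15].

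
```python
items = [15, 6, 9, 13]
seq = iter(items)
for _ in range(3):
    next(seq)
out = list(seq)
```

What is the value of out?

Step 1: Create iterator over [15, 6, 9, 13].
Step 2: Advance 3 positions (consuming [15, 6, 9]).
Step 3: list() collects remaining elements: [13].
Therefore out = [13].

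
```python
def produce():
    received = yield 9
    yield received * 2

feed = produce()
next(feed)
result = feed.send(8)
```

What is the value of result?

Step 1: next(feed) advances to first yield, producing 9.
Step 2: send(8) resumes, received = 8.
Step 3: yield received * 2 = 8 * 2 = 16.
Therefore result = 16.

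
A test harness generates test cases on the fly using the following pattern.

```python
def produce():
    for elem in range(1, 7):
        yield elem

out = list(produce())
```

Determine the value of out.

Step 1: The generator yields each value from range(1, 7).
Step 2: list() consumes all yields: [1, 2, 3, 4, 5, 6].
Therefore out = [1, 2, 3, 4, 5, 6].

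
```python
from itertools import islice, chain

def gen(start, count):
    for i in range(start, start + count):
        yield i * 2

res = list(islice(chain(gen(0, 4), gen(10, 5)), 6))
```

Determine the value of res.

Step 1: gen(0, 4) yields [0, 2, 4, 6].
Step 2: gen(10, 5) yields [20, 22, 24, 26, 28].
Step 3: chain concatenates: [0, 2, 4, 6, 20, 22, 24, 26, 28].
Step 4: islice takes first 6: [0, 2, 4, 6, 20, 22].
Therefore res = [0, 2, 4, 6, 20, 22].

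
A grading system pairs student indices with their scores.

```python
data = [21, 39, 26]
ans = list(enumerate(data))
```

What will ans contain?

Step 1: enumerate pairs each element with its index:
  (0, 21)
  (1, 39)
  (2, 26)
Therefore ans = [(0, 21), (1, 39), (2, 26)].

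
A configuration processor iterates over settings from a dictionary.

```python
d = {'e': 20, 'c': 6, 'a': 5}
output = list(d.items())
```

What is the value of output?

Step 1: d.items() returns (key, value) pairs in insertion order.
Therefore output = [('e', 20), ('c', 6), ('a', 5)].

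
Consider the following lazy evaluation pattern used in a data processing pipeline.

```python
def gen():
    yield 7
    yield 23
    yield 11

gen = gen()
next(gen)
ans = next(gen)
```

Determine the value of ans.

Step 1: gen() creates a generator.
Step 2: next(gen) yields 7 (consumed and discarded).
Step 3: next(gen) yields 23, assigned to ans.
Therefore ans = 23.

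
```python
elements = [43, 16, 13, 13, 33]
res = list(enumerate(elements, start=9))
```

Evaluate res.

Step 1: enumerate with start=9:
  (9, 43)
  (10, 16)
  (11, 13)
  (12, 13)
  (13, 33)
Therefore res = [(9, 43), (10, 16), (11, 13), (12, 13), (13, 33)].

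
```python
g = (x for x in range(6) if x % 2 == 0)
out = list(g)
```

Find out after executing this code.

Step 1: Filter range(6) keeping only even values:
  x=0: even, included
  x=1: odd, excluded
  x=2: even, included
  x=3: odd, excluded
  x=4: even, included
  x=5: odd, excluded
Therefore out = [0, 2, 4].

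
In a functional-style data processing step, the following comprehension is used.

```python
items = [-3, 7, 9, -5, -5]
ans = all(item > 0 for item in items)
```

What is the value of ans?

Step 1: Check item > 0 for each element in [-3, 7, 9, -5, -5]:
  -3 > 0: False
  7 > 0: True
  9 > 0: True
  -5 > 0: False
  -5 > 0: False
Step 2: all() returns False.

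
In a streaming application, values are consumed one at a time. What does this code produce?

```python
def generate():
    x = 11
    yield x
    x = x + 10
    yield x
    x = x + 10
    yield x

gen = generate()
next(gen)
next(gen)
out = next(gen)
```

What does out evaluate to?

Step 1: Trace through generator execution:
  Yield 1: x starts at 11, yield 11
  Yield 2: x = 11 + 10 = 21, yield 21
  Yield 3: x = 21 + 10 = 31, yield 31
Step 2: First next() gets 11, second next() gets the second value, third next() yields 31.
Therefore out = 31.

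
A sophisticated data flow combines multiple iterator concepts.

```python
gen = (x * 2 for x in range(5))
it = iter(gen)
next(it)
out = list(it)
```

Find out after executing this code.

Step 1: Generator produces [0, 2, 4, 6, 8].
Step 2: next(it) consumes first element (0).
Step 3: list(it) collects remaining: [2, 4, 6, 8].
Therefore out = [2, 4, 6, 8].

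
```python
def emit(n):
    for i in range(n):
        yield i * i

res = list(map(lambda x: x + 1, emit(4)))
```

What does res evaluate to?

Step 1: emit(4) yields squares: [0, 1, 4, 9].
Step 2: map adds 1 to each: [1, 2, 5, 10].
Therefore res = [1, 2, 5, 10].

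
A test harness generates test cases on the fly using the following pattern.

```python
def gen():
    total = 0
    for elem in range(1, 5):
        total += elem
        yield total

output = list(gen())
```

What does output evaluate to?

Step 1: Generator accumulates running sum:
  elem=1: total = 1, yield 1
  elem=2: total = 3, yield 3
  elem=3: total = 6, yield 6
  elem=4: total = 10, yield 10
Therefore output = [1, 3, 6, 10].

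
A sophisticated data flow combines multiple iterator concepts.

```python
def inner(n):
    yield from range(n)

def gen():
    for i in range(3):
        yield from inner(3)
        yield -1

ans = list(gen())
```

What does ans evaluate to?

Step 1: For each i in range(3):
  i=0: yield from inner(3) -> [0, 1, 2], then yield -1
  i=1: yield from inner(3) -> [0, 1, 2], then yield -1
  i=2: yield from inner(3) -> [0, 1, 2], then yield -1
Therefore ans = [0, 1, 2, -1, 0, 1, 2, -1, 0, 1, 2, -1].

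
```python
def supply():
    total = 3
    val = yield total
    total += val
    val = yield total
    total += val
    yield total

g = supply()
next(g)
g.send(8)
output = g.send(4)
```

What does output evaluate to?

Step 1: next() -> yield total=3.
Step 2: send(8) -> val=8, total = 3+8 = 11, yield 11.
Step 3: send(4) -> val=4, total = 11+4 = 15, yield 15.
Therefore output = 15.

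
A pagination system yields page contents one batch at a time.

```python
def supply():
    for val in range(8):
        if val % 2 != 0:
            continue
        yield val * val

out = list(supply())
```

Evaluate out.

Step 1: Only yield val**2 when val is divisible by 2:
  val=0: 0 % 2 == 0, yield 0**2 = 0
  val=2: 2 % 2 == 0, yield 2**2 = 4
  val=4: 4 % 2 == 0, yield 4**2 = 16
  val=6: 6 % 2 == 0, yield 6**2 = 36
Therefore out = [0, 4, 16, 36].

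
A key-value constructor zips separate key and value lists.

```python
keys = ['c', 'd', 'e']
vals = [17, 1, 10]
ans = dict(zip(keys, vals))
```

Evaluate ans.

Step 1: zip pairs keys with values:
  'c' -> 17
  'd' -> 1
  'e' -> 10
Therefore ans = {'c': 17, 'd': 1, 'e': 10}.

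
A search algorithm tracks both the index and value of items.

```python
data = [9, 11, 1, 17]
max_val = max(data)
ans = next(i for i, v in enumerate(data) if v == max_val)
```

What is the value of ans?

Step 1: max([9, 11, 1, 17]) = 17.
Step 2: Find first index where value == 17:
  Index 0: 9 != 17
  Index 1: 11 != 17
  Index 2: 1 != 17
  Index 3: 17 == 17, found!
Therefore ans = 3.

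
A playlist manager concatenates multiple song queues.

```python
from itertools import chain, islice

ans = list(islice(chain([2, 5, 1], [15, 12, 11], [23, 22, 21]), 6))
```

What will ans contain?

Step 1: chain([2, 5, 1], [15, 12, 11], [23, 22, 21]) = [2, 5, 1, 15, 12, 11, 23, 22, 21].
Step 2: islice takes first 6 elements: [2, 5, 1, 15, 12, 11].
Therefore ans = [2, 5, 1, 15, 12, 11].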